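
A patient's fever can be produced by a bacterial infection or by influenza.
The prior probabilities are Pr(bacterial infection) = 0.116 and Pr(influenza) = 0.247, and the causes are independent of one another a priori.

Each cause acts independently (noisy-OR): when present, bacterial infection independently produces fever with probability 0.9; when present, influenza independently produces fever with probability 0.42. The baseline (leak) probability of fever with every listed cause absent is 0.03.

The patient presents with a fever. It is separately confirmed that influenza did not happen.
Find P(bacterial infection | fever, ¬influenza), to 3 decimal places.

Under noisy-OR, P(fever | causes) = 1 − (1−0.03)·∏(1−qᵢ) over the active causes.
P(fever | ¬influenza) = 0.03·0.884 + 0.903·0.116 = 0.026520 + 0.104748 = 0.131268
Of this, 0.104748 comes from 0.903·0.116 (the bacterial infection=true cases).
So P(bacterial infection | fever, ¬influenza) = 0.104748/0.131268 ≈ 0.798.

P(bacterial infection | fever, ¬influenza) ≈ 0.798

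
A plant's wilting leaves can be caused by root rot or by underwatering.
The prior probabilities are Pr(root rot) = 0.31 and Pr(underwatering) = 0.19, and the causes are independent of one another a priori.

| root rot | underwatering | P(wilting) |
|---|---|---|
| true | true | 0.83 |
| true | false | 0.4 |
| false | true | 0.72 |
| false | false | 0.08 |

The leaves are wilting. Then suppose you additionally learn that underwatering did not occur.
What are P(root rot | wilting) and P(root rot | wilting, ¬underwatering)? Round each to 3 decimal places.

Weight on root rot=true, given the evidence: 0.100440 + 0.048887 = 0.149327
Denominator P(wilting): 0.08×0.69×0.81 + 0.72×0.69×0.19 + 0.4×0.31×0.81 + 0.83×0.31×0.19 = 0.288431
Posterior = 0.149327 / 0.288431 ≈ 0.518

Now condition on the additional information:
Numerator (weight on configurations with root rot): 0.4·0.31 = 0.124000
The normalizing constant is 0.08·0.69 + 0.4·0.31 = 0.179200
Posterior = 0.124000 / 0.179200 ≈ 0.692
Ruling out underwatering raises the posterior on root rot — the flip side of explaining away.

P(root rot | wilting) ≈ 0.518; P(root rot | wilting, ¬underwatering) ≈ 0.692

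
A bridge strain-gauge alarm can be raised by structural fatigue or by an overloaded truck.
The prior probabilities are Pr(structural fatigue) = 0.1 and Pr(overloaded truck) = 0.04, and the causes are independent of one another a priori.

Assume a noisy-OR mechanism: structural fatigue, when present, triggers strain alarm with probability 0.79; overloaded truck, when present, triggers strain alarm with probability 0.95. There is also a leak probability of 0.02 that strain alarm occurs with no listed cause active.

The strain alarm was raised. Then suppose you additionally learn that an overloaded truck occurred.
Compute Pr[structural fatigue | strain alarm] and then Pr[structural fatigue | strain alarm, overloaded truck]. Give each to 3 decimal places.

Pr[structural fatigue | strain alarm] ≈ 0.609; Pr[structural fatigue | strain alarm, overloaded truck] ≈ 0.104

Under noisy-OR, P(strain alarm | causes) = 1 − (1−0.02)·∏(1−qᵢ) over the active causes.
Sum P(strain alarm|·) weighted by the priors over the 4 (structural fatigue, overloaded truck) configurations:
  P(strain alarm) = 0.02×0.9×0.96 + 0.951×0.9×0.04 + 0.7942×0.1×0.96 + 0.98971×0.1×0.04
        = 0.017280 + 0.034236 + 0.076243 + 0.003959 = 0.131718
The terms with structural fatigue present sum to 0.080202, so
  P(structural fatigue | strain alarm) = 0.080202 / 0.131718 ≈ 0.609

Now condition on the additional information:
P(strain alarm | overloaded truck) = 0.951×0.9 + 0.98971×0.1 = 0.855900 + 0.098971 = 0.954871
Restricting to configurations with structural fatigue present: 0.98971×0.1 = 0.098971.
So P(structural fatigue | strain alarm, overloaded truck) = 0.098971/0.954871 ≈ 0.104.
Conditioning on overloaded truck lowers the posterior on structural fatigue: the classic explaining-away effect in a common-effect structure.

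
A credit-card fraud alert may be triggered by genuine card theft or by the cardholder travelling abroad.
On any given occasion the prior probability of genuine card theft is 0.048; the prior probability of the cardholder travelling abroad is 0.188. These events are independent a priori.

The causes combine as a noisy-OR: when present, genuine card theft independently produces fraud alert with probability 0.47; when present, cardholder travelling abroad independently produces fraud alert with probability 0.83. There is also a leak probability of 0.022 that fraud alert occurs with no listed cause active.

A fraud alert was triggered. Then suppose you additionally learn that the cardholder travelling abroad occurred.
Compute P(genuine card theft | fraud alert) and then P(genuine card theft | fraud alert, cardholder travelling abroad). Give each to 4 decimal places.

P(genuine card theft | fraud alert) ≈ 0.1397; P(genuine card theft | fraud alert, cardholder travelling abroad) ≈ 0.0523

Under noisy-OR, P(fraud alert | causes) = 1 − (1−0.022)·∏(1−qᵢ) over the active causes.
P(fraud alert) = 0.022×0.952×0.812 + 0.83374×0.952×0.188 + 0.48166×0.048×0.812 + 0.911882×0.048×0.188 = 0.017007 + 0.149219 + 0.018773 + 0.008229 = 0.193228
Of this, 0.027002 comes from 0.018773 + 0.008229 (the genuine card theft=true cases).
Hence the posterior is 0.027002/0.193228 ≈ 0.1397.

Now condition on the additional information:
By total probability over both values of genuine card theft:
  P(fraud alert | cardholder travelling abroad) = 0.83374×0.952 + 0.911882×0.048
        = 0.793720 + 0.043770 = 0.837490
Configurations with genuine card theft contribute 0.043770, so
  P(genuine card theft | fraud alert, cardholder travelling abroad) = 0.043770 / 0.837490 ≈ 0.0523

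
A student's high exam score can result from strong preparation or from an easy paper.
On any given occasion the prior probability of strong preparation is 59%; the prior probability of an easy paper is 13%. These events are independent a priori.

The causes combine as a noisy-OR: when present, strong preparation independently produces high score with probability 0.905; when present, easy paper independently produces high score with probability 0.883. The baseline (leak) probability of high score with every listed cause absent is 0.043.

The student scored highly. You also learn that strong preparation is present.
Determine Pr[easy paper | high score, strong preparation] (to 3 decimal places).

Under noisy-OR, P(high score | causes) = 1 − (1−0.043)·∏(1−qᵢ) over the active causes.
For the numerator, keep only easy paper=true terms: 0.989363*0.13 = 0.128617
The normalizing constant is 0.909085*0.87 + 0.989363*0.13 = 0.919521
Posterior = 0.128617 / 0.919521 ≈ 0.140

Pr[easy paper | high score, strong preparation] ≈ 0.140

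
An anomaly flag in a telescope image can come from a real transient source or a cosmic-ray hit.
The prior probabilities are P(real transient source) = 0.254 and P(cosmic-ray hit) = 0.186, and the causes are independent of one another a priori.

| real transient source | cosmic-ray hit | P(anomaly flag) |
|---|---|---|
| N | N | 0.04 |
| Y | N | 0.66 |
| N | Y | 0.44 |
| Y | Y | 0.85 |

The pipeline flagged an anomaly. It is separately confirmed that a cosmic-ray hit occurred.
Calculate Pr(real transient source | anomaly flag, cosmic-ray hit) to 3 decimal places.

Numerator (weight on configurations with real transient source): 0.85*0.254 = 0.215900
Normalizer over all consistent configurations: 0.44*0.746 + 0.85*0.254 = 0.544140
Posterior = 0.215900 / 0.544140 ≈ 0.397

Pr(real transient source | anomaly flag, cosmic-ray hit) ≈ 0.397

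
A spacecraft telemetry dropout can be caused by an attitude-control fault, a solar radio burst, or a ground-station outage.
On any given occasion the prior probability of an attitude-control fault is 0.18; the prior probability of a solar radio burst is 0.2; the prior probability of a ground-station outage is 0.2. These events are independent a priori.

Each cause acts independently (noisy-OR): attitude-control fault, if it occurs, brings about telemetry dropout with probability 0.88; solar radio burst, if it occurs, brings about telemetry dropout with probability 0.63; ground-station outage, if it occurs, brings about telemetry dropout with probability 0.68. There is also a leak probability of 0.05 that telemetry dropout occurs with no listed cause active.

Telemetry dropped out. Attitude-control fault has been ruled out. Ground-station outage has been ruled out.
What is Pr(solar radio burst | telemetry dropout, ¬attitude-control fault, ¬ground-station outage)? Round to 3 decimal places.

Pr(solar radio burst | telemetry dropout, ¬attitude-control fault, ¬ground-station outage) ≈ 0.764

Under noisy-OR, P(telemetry dropout | causes) = 1 − (1−0.05)·∏(1−qᵢ) over the active causes.
For the numerator, keep only solar radio burst=true terms: 0.6485×0.2 = 0.129700
Normalizer over all consistent configurations: 0.05×0.8 + 0.6485×0.2 = 0.169700
Posterior = 0.129700 / 0.169700 ≈ 0.764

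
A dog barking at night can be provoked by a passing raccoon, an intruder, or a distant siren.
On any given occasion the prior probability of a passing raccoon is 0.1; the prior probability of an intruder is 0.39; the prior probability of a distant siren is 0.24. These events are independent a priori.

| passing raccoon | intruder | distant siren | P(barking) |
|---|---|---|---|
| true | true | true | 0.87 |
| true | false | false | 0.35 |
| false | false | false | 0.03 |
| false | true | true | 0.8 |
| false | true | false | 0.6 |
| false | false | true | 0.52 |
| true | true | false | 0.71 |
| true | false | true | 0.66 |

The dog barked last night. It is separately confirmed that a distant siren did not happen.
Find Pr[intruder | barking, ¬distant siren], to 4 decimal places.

P(barking | ¬distant siren) = 0.03×0.9×0.61 + 0.6×0.9×0.39 + 0.35×0.1×0.61 + 0.71×0.1×0.39 = 0.016470 + 0.210600 + 0.021350 + 0.027690 = 0.276110
Of this, 0.238290 comes from 0.210600 + 0.027690 (the intruder=true cases).
So P(intruder | barking, ¬distant siren) = 0.238290/0.276110 ≈ 0.8630.

Pr[intruder | barking, ¬distant siren] ≈ 0.8630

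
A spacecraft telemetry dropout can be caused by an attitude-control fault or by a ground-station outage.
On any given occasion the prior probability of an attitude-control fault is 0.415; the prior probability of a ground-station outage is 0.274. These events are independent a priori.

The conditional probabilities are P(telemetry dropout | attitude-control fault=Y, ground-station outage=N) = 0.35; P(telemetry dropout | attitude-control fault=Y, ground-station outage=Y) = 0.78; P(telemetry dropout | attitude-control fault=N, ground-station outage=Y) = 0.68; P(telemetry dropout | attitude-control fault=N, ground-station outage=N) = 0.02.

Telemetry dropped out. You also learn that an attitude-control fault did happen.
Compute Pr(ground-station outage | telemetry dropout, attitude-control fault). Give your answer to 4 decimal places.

Pr(ground-station outage | telemetry dropout, attitude-control fault) ≈ 0.4568

Sum P(telemetry dropout|·) weighted by the priors over both values of ground-station outage:
  P(telemetry dropout | attitude-control fault) = 0.35*0.726 + 0.78*0.274
        = 0.254100 + 0.213720 = 0.467820
Keeping only the ground-station outage-present terms gives 0.213720, so
  P(ground-station outage | telemetry dropout, attitude-control fault) = 0.213720 / 0.467820 ≈ 0.4568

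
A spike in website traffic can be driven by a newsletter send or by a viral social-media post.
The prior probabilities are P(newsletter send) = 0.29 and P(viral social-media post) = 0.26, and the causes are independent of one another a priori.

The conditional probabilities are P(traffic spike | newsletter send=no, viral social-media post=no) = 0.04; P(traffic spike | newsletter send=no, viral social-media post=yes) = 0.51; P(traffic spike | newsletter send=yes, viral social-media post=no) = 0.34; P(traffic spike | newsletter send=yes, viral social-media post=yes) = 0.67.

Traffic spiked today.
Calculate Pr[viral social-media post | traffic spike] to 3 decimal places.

Pr[viral social-media post | traffic spike] ≈ 0.606

P(traffic spike) = 0.04*0.71*0.74 + 0.51*0.71*0.26 + 0.34*0.29*0.74 + 0.67*0.29*0.26 = 0.021016 + 0.094146 + 0.072964 + 0.050518 = 0.238644
Restricting to configurations with viral social-media post present: 0.094146 + 0.050518 = 0.144664.
P(viral social-media post | traffic spike) = 0.144664 / 0.238644 ≈ 0.606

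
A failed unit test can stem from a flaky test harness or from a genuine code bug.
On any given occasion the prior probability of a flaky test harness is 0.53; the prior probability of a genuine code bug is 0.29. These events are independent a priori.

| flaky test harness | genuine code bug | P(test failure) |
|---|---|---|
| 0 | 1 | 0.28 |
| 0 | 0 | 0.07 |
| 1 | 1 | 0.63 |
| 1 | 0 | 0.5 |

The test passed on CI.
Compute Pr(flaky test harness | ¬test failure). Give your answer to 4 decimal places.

Pr(flaky test harness | ¬test failure) ≈ 0.3749

Numerator (weight on configurations with flaky test harness): 0.188150 + 0.056869 = 0.245019
Normalizer over all consistent configurations: 0.93*0.47*0.71 + 0.72*0.47*0.29 + 0.5*0.53*0.71 + 0.37*0.53*0.29 = 0.653496
Posterior = 0.245019 / 0.653496 ≈ 0.3749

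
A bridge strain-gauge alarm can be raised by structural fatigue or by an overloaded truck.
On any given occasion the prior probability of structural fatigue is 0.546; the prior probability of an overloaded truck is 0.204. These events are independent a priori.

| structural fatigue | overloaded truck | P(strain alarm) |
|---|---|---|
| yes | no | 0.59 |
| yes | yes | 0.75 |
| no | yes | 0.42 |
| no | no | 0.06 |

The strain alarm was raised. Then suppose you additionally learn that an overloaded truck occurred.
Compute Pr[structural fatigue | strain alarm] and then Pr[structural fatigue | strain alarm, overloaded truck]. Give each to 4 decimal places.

P(strain alarm) = 0.06·0.454·0.796 + 0.42·0.454·0.204 + 0.59·0.546·0.796 + 0.75·0.546·0.204 = 0.021683 + 0.038899 + 0.256423 + 0.083538 = 0.400543
Restricting to configurations with structural fatigue present: 0.256423 + 0.083538 = 0.339961.
P(structural fatigue | strain alarm) = 0.339961 / 0.400543 ≈ 0.8488

With the extra evidence:
P(strain alarm | overloaded truck) = 0.42*0.454 + 0.75*0.546 = 0.190680 + 0.409500 = 0.600180
Of this, 0.409500 comes from 0.75*0.546 (the structural fatigue=true cases).
Hence the posterior is 0.409500/0.600180 ≈ 0.6823.

Pr[structural fatigue | strain alarm] ≈ 0.8488; Pr[structural fatigue | strain alarm, overloaded truck] ≈ 0.6823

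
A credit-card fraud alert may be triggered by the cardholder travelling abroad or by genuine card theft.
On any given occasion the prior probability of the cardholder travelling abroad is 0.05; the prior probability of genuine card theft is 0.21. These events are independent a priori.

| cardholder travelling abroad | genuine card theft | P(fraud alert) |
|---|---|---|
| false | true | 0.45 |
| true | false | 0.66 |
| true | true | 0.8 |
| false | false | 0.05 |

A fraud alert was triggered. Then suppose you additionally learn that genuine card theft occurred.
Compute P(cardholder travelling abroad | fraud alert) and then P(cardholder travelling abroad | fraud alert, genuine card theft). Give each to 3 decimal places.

For the numerator, keep only cardholder travelling abroad=true terms: 0.026070 + 0.008400 = 0.034470
The normalizing constant is 0.05*0.95*0.79 + 0.45*0.95*0.21 + 0.66*0.05*0.79 + 0.8*0.05*0.21 = 0.161770
Posterior = 0.034470 / 0.161770 ≈ 0.213

With the extra evidence:
Weight on cardholder travelling abroad=true, given the evidence: 0.8·0.05 = 0.040000
Normalizer over all consistent configurations: 0.45·0.95 + 0.8·0.05 = 0.467500
P(cardholder travelling abroad | fraud alert, genuine card theft) = 0.040000/0.467500 ≈ 0.086

P(cardholder travelling abroad | fraud alert) ≈ 0.213; P(cardholder travelling abroad | fraud alert, genuine card theft) ≈ 0.086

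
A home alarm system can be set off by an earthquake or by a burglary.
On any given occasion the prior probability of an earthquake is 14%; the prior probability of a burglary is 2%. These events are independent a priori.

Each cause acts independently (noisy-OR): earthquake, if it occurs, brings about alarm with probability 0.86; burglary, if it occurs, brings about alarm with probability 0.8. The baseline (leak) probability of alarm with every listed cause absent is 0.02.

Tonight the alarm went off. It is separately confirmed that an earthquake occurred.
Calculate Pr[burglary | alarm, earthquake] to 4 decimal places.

Under noisy-OR, P(alarm | causes) = 1 − (1−0.02)·∏(1−qᵢ) over the active causes.
Sum P(alarm|·) weighted by the priors over both values of burglary:
  P(alarm | earthquake) = 0.8628*0.98 + 0.97256*0.02
        = 0.845544 + 0.019451 = 0.864995
Keeping only the burglary-present terms gives 0.019451, so
  P(burglary | alarm, earthquake) = 0.019451 / 0.864995 ≈ 0.0225

Pr[burglary | alarm, earthquake] ≈ 0.0225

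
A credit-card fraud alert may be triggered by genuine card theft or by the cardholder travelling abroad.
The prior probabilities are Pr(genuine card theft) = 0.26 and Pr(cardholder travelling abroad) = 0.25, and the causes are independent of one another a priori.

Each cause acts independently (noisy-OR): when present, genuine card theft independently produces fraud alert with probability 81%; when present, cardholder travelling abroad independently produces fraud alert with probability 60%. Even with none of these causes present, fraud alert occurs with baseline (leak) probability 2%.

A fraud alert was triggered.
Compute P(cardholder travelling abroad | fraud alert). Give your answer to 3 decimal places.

P(cardholder travelling abroad | fraud alert) ≈ 0.504

Under noisy-OR, P(fraud alert | causes) = 1 − (1−0.02)·∏(1−qᵢ) over the active causes.
Enumerate the 4 (genuine card theft, cardholder travelling abroad) configurations and weight by the priors:
  P(fraud alert) = 0.02×0.74×0.75 + 0.608×0.74×0.25 + 0.8138×0.26×0.75 + 0.92552×0.26×0.25
        = 0.011100 + 0.112480 + 0.158691 + 0.060159 = 0.342430
The terms with cardholder travelling abroad present sum to 0.172639, so
  P(cardholder travelling abroad | fraud alert) = 0.172639 / 0.342430 ≈ 0.504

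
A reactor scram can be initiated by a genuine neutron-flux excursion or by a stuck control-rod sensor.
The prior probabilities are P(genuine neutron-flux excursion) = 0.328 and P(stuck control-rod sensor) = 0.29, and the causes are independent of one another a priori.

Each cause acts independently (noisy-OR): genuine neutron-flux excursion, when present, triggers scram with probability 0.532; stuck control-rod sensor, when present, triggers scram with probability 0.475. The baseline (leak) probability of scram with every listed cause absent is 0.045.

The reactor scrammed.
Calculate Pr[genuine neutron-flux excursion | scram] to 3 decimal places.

Pr[genuine neutron-flux excursion | scram] ≈ 0.630

Under noisy-OR, P(scram | causes) = 1 − (1−0.045)·∏(1−qᵢ) over the active causes.
For the numerator, keep only genuine neutron-flux excursion=true terms: 0.128797 + 0.072801 = 0.201598
The normalizing constant is 0.045×0.672×0.71 + 0.498625×0.672×0.29 + 0.55306×0.328×0.71 + 0.765356×0.328×0.29 = 0.320240
P(genuine neutron-flux excursion | scram) = 0.201598/0.320240 ≈ 0.630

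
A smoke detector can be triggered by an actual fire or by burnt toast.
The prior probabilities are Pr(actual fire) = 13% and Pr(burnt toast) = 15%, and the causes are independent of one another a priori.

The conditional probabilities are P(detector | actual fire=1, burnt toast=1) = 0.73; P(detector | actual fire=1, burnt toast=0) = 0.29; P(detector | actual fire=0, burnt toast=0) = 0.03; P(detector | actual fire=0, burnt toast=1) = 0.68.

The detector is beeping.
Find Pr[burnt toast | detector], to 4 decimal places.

Weight on burnt toast=true, given the evidence: 0.088740 + 0.014235 = 0.102975
The normalizing constant is 0.03·0.87·0.85 + 0.68·0.87·0.15 + 0.29·0.13·0.85 + 0.73·0.13·0.15 = 0.157205
Posterior = 0.102975 / 0.157205 ≈ 0.6550

Pr[burnt toast | detector] ≈ 0.6550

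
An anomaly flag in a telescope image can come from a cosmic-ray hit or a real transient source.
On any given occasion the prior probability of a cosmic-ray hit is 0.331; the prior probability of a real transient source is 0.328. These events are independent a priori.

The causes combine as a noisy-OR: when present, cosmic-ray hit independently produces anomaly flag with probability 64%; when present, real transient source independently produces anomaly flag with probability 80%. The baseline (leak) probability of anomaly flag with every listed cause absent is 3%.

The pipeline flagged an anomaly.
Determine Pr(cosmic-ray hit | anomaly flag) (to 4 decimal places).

Under noisy-OR, P(anomaly flag | causes) = 1 − (1−0.03)·∏(1−qᵢ) over the active causes.
P(anomaly flag) = 0.03*0.669*0.672 + 0.806*0.669*0.328 + 0.6508*0.331*0.672 + 0.93016*0.331*0.328 = 0.013487 + 0.176862 + 0.144759 + 0.100986 = 0.436094
The cosmic-ray hit-present share is 0.144759 + 0.100986 = 0.245745.
So P(cosmic-ray hit | anomaly flag) = 0.245745/0.436094 ≈ 0.5635.

Pr(cosmic-ray hit | anomaly flag) ≈ 0.5635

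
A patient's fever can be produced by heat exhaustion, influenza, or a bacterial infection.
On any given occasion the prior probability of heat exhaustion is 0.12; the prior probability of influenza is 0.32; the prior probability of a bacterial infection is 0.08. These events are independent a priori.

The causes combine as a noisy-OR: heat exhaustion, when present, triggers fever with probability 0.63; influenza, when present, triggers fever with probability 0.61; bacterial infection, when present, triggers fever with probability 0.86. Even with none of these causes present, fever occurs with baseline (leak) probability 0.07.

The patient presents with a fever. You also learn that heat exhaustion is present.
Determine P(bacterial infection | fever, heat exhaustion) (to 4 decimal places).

Under noisy-OR, P(fever | causes) = 1 − (1−0.07)·∏(1−qᵢ) over the active causes.
For the numerator, keep only bacterial infection=true terms: 0.051779 + 0.025119 = 0.076898
Normalizer over all consistent configurations: 0.6559×0.68×0.92 + 0.951826×0.68×0.08 + 0.865801×0.32×0.92 + 0.981212×0.32×0.08 = 0.742121
P(bacterial infection | fever, heat exhaustion) = 0.076898/0.742121 ≈ 0.1036

P(bacterial infection | fever, heat exhaustion) ≈ 0.1036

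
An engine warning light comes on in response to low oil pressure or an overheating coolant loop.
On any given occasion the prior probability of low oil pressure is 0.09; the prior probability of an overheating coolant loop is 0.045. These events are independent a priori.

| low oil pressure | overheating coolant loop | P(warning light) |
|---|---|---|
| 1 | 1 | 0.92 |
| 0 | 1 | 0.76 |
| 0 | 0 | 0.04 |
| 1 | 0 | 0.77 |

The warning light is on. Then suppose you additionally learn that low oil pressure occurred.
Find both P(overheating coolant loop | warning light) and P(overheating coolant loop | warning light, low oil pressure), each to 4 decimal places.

P(overheating coolant loop | warning light) ≈ 0.2566; P(overheating coolant loop | warning light, low oil pressure) ≈ 0.0533

P(warning light) = 0.04*0.91*0.955 + 0.76*0.91*0.045 + 0.77*0.09*0.955 + 0.92*0.09*0.045 = 0.034762 + 0.031122 + 0.066182 + 0.003726 = 0.135792
Of this, 0.034848 comes from 0.031122 + 0.003726 (the overheating coolant loop=true cases).
P(overheating coolant loop | warning light) = 0.034848 / 0.135792 ≈ 0.2566

Now also conditioning on low oil pressure=true:
Numerator (weight on configurations with overheating coolant loop): 0.92*0.045 = 0.041400
Denominator P(warning light | low oil pressure): 0.77*0.955 + 0.92*0.045 = 0.776750
Posterior = 0.041400 / 0.776750 ≈ 0.0533
Conditioning on low oil pressure lowers the posterior on overheating coolant loop: the classic explaining-away effect in a common-effect structure.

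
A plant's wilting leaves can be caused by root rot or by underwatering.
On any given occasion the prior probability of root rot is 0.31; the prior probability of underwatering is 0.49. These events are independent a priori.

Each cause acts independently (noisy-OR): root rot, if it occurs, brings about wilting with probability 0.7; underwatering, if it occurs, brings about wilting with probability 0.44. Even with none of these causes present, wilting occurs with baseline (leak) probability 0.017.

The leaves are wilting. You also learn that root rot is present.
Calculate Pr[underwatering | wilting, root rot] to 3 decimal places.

Pr[underwatering | wilting, root rot] ≈ 0.532

Under noisy-OR, P(wilting | causes) = 1 − (1−0.017)·∏(1−qᵢ) over the active causes.
P(wilting | root rot) = 0.7051*0.51 + 0.834856*0.49 = 0.359601 + 0.409079 = 0.768680
The underwatering-present share is 0.834856*0.49 = 0.409079.
So P(underwatering | wilting, root rot) = 0.409079/0.768680 ≈ 0.532.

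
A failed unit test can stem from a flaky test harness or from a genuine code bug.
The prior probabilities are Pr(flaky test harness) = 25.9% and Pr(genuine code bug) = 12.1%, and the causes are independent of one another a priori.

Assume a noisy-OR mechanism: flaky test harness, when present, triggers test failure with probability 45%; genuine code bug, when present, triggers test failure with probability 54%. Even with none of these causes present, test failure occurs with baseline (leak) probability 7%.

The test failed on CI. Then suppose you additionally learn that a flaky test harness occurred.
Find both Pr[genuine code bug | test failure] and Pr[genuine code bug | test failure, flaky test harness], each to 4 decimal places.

Pr[genuine code bug | test failure] ≈ 0.3243; Pr[genuine code bug | test failure, flaky test harness] ≈ 0.1773

Under noisy-OR, P(test failure | causes) = 1 − (1−0.07)·∏(1−qᵢ) over the active causes.
P(test failure) = 0.07·0.741·0.879 + 0.5722·0.741·0.121 + 0.4885·0.259·0.879 + 0.76471·0.259·0.121 = 0.045594 + 0.051304 + 0.111212 + 0.023965 = 0.232075
Of this, 0.075269 comes from 0.051304 + 0.023965 (the genuine code bug=true cases).
Hence the posterior is 0.075269/0.232075 ≈ 0.3243.

Now condition on the additional information:
P(test failure | flaky test harness) = 0.4885*0.879 + 0.76471*0.121 = 0.429391 + 0.092530 = 0.521921
Restricting to configurations with genuine code bug present: 0.76471*0.121 = 0.092530.
Hence the posterior is 0.092530/0.521921 ≈ 0.1773.
The drop from 0.3243 to 0.1773 is the explaining-away (discounting) effect.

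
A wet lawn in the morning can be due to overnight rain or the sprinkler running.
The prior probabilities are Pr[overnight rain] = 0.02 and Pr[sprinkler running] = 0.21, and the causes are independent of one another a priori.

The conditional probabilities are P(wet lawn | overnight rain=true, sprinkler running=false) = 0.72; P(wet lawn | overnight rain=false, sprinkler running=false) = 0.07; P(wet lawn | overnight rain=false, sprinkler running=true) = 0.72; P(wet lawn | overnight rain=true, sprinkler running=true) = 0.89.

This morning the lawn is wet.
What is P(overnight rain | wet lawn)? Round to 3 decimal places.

Sum P(wet lawn|·) weighted by the priors over the 4 (overnight rain, sprinkler running) configurations:
  P(wet lawn) = 0.07×0.98×0.79 + 0.72×0.98×0.21 + 0.72×0.02×0.79 + 0.89×0.02×0.21
        = 0.054194 + 0.148176 + 0.011376 + 0.003738 = 0.217484
Keeping only the overnight rain-present terms gives 0.015114, so
  P(overnight rain | wet lawn) = 0.015114 / 0.217484 ≈ 0.069

P(overnight rain | wet lawn) ≈ 0.069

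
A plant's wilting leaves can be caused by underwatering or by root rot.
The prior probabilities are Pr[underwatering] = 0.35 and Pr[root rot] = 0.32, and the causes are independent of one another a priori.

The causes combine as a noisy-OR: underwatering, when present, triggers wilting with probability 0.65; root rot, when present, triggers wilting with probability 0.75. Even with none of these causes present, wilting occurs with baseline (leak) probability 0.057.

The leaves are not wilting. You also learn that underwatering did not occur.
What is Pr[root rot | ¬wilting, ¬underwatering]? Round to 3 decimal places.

Pr[root rot | ¬wilting, ¬underwatering] ≈ 0.105

Under noisy-OR, P(wilting | causes) = 1 − (1−0.057)·∏(1−qᵢ) over the active causes.
P(¬wilting | ¬underwatering) = 0.943*0.68 + 0.23575*0.32 = 0.641240 + 0.075440 = 0.716680
Of this, 0.075440 comes from 0.23575*0.32 (the root rot=true cases).
P(root rot | ¬wilting, ¬underwatering) = 0.075440 / 0.716680 ≈ 0.105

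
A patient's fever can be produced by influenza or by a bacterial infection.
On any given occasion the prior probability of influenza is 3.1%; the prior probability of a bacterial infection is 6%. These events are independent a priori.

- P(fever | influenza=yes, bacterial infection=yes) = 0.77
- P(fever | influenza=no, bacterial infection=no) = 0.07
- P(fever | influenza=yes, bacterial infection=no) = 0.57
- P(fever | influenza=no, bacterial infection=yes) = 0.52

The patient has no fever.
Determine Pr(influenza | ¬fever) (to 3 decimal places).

Pr(influenza | ¬fever) ≈ 0.015

Sum P(¬fever|·) weighted by the priors over the 4 (influenza, bacterial infection) configurations:
  P(¬fever) = 0.93·0.969·0.94 + 0.48·0.969·0.06 + 0.43·0.031·0.94 + 0.23·0.031·0.06
        = 0.847100 + 0.027907 + 0.012530 + 0.000428 = 0.887965
Keeping only the influenza-present terms gives 0.012958, so
  P(influenza | ¬fever) = 0.012958 / 0.887965 ≈ 0.015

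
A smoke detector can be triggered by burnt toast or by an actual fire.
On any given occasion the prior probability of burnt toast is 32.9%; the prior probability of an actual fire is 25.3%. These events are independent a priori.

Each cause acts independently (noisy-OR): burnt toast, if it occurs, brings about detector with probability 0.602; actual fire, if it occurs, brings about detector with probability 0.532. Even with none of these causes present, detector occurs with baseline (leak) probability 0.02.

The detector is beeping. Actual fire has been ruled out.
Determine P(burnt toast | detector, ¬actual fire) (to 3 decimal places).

Under noisy-OR, P(detector | causes) = 1 − (1−0.02)·∏(1−qᵢ) over the active causes.
P(detector | ¬actual fire) = 0.02·0.671 + 0.60996·0.329 = 0.013420 + 0.200677 = 0.214097
Of this, 0.200677 comes from 0.60996·0.329 (the burnt toast=true cases).
P(burnt toast | detector, ¬actual fire) = 0.200677 / 0.214097 ≈ 0.937

P(burnt toast | detector, ¬actual fire) ≈ 0.937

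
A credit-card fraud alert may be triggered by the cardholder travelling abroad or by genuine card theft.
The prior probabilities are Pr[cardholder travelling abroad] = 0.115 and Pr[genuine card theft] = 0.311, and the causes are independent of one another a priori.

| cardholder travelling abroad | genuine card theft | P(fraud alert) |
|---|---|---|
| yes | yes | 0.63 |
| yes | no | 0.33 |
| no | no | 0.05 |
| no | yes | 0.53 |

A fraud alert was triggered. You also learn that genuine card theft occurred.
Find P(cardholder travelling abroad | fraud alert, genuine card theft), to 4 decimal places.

Numerator (weight on configurations with cardholder travelling abroad): 0.63·0.115 = 0.072450
The normalizing constant is 0.53·0.885 + 0.63·0.115 = 0.541500
P(cardholder travelling abroad | fraud alert, genuine card theft) = 0.072450/0.541500 ≈ 0.1338

P(cardholder travelling abroad | fraud alert, genuine card theft) ≈ 0.1338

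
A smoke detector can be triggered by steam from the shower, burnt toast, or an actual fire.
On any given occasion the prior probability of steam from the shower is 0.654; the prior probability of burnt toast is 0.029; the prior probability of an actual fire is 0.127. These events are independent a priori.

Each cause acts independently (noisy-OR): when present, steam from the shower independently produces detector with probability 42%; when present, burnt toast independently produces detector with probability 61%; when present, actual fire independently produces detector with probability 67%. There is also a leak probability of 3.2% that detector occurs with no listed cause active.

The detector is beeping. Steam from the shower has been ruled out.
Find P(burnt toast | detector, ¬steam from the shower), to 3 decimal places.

P(burnt toast | detector, ¬steam from the shower) ≈ 0.146

Under noisy-OR, P(detector | causes) = 1 − (1−0.032)·∏(1−qᵢ) over the active causes.
P(detector | ¬steam from the shower) = 0.032×0.971×0.873 + 0.68056×0.971×0.127 + 0.62248×0.029×0.873 + 0.875418×0.029×0.127 = 0.027126 + 0.083925 + 0.015759 + 0.003224 = 0.130034
Of this, 0.018983 comes from 0.015759 + 0.003224 (the burnt toast=true cases).
P(burnt toast | detector, ¬steam from the shower) = 0.018983 / 0.130034 ≈ 0.146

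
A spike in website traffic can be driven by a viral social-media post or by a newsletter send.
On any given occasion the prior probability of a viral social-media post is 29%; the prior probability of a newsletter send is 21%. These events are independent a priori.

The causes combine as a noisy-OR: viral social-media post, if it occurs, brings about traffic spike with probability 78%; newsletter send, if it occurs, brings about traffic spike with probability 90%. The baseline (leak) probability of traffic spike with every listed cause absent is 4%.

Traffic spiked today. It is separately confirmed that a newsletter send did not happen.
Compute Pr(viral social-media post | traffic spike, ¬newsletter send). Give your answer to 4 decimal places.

Pr(viral social-media post | traffic spike, ¬newsletter send) ≈ 0.8896

Under noisy-OR, P(traffic spike | causes) = 1 − (1−0.04)·∏(1−qᵢ) over the active causes.
By total probability over both values of viral social-media post:
  P(traffic spike | ¬newsletter send) = 0.04*0.71 + 0.7888*0.29
        = 0.028400 + 0.228752 = 0.257152
The terms with viral social-media post present sum to 0.228752, so
  P(viral social-media post | traffic spike, ¬newsletter send) = 0.228752 / 0.257152 ≈ 0.8896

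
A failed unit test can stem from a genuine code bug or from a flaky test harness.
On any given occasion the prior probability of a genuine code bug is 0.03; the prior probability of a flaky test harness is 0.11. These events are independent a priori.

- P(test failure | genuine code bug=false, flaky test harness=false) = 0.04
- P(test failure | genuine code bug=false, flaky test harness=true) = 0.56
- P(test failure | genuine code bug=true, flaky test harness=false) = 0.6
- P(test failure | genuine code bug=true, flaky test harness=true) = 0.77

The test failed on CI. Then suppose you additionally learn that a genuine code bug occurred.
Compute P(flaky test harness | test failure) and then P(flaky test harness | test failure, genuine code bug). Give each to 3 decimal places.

P(flaky test harness | test failure) ≈ 0.552; P(flaky test harness | test failure, genuine code bug) ≈ 0.137

Numerator (weight on configurations with flaky test harness): 0.059752 + 0.002541 = 0.062293
Denominator P(test failure): 0.04·0.97·0.89 + 0.56·0.97·0.11 + 0.6·0.03·0.89 + 0.77·0.03·0.11 = 0.112845
P(flaky test harness | test failure) = 0.062293/0.112845 ≈ 0.552

With the extra evidence:
Numerator (weight on configurations with flaky test harness): 0.77*0.11 = 0.084700
Denominator P(test failure | genuine code bug): 0.6*0.89 + 0.77*0.11 = 0.618700
Posterior = 0.084700 / 0.618700 ≈ 0.137
— genuine code bug explains away the evidence for flaky test harness.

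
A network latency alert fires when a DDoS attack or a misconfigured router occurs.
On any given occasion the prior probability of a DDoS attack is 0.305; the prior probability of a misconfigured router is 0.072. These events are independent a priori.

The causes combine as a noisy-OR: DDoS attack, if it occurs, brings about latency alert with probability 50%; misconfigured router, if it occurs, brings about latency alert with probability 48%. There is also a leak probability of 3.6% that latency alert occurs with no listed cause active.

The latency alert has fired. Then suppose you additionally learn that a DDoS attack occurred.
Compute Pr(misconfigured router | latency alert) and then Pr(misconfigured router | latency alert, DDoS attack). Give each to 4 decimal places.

Under noisy-OR, P(latency alert | causes) = 1 − (1−0.036)·∏(1−qᵢ) over the active causes.
Weight on misconfigured router=true, given the evidence: 0.024956 + 0.016456 = 0.041412
The normalizing constant is 0.036×0.695×0.928 + 0.49872×0.695×0.072 + 0.518×0.305×0.928 + 0.74936×0.305×0.072 = 0.211246
P(misconfigured router | latency alert) = 0.041412/0.211246 ≈ 0.1960

Now also conditioning on DDoS attack=true:
P(latency alert | DDoS attack) = 0.518*0.928 + 0.74936*0.072 = 0.480704 + 0.053954 = 0.534658
Restricting to configurations with misconfigured router present: 0.74936*0.072 = 0.053954.
Hence the posterior is 0.053954/0.534658 ≈ 0.1009.

Pr(misconfigured router | latency alert) ≈ 0.1960; Pr(misconfigured router | latency alert, DDoS attack) ≈ 0.1009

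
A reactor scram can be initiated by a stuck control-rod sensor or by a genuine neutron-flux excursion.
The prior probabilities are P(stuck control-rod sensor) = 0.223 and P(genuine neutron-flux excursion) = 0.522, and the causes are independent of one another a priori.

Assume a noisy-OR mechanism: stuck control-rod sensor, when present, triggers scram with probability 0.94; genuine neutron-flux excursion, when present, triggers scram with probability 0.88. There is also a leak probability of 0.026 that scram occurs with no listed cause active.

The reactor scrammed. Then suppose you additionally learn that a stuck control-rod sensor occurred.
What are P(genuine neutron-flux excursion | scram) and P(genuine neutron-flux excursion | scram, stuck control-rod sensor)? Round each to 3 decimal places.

Under noisy-OR, P(scram | causes) = 1 − (1−0.026)·∏(1−qᵢ) over the active causes.
P(scram) = 0.026×0.777×0.478 + 0.88312×0.777×0.522 + 0.94156×0.223×0.478 + 0.992987×0.223×0.522 = 0.009657 + 0.358188 + 0.100365 + 0.115590 = 0.583800
Restricting to configurations with genuine neutron-flux excursion present: 0.358188 + 0.115590 = 0.473778.
P(genuine neutron-flux excursion | scram) = 0.473778 / 0.583800 ≈ 0.812

Now also conditioning on stuck control-rod sensor=true:
Weight on genuine neutron-flux excursion=true, given the evidence: 0.992987×0.522 = 0.518339
Normalizer over all consistent configurations: 0.94156×0.478 + 0.992987×0.522 = 0.968405
Posterior = 0.518339 / 0.968405 ≈ 0.535
Conditioning on stuck control-rod sensor lowers the posterior on genuine neutron-flux excursion: the classic explaining-away effect in a common-effect structure.

P(genuine neutron-flux excursion | scram) ≈ 0.812; P(genuine neutron-flux excursion | scram, stuck control-rod sensor) ≈ 0.535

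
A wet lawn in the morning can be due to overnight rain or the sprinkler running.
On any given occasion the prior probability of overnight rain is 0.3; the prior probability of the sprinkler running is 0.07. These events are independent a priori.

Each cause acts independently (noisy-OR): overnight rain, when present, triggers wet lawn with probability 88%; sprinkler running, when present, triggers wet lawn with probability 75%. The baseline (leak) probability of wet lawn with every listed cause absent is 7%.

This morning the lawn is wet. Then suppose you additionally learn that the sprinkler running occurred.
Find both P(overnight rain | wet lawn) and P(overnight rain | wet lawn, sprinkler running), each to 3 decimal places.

Under noisy-OR, P(wet lawn | causes) = 1 − (1−0.07)·∏(1−qᵢ) over the active causes.
Sum P(wet lawn|·) weighted by the priors over the 4 (overnight rain, sprinkler running) configurations:
  P(wet lawn) = 0.07×0.7×0.93 + 0.7675×0.7×0.07 + 0.8884×0.3×0.93 + 0.9721×0.3×0.07
        = 0.045570 + 0.037607 + 0.247864 + 0.020414 = 0.351455
Configurations with overnight rain contribute 0.268278, so
  P(overnight rain | wet lawn) = 0.268278 / 0.351455 ≈ 0.763

With the extra evidence:
Sum P(wet lawn|·) weighted by the priors over both values of overnight rain:
  P(wet lawn | sprinkler running) = 0.7675×0.7 + 0.9721×0.3
        = 0.537250 + 0.291630 = 0.828880
Configurations with overnight rain contribute 0.291630, so
  P(overnight rain | wet lawn, sprinkler running) = 0.291630 / 0.828880 ≈ 0.352
— sprinkler running explains away the evidence for overnight rain.

P(overnight rain | wet lawn) ≈ 0.763; P(overnight rain | wet lawn, sprinkler running) ≈ 0.352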